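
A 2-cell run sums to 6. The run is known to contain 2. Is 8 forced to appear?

No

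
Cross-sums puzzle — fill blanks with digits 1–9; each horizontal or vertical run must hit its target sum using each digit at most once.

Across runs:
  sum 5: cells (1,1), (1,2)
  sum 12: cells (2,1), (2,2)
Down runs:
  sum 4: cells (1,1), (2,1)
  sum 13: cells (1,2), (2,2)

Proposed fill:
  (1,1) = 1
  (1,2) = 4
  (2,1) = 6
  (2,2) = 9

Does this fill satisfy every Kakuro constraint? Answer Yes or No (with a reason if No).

No — the across run (2,1)–(2,2) sums to 15, not 12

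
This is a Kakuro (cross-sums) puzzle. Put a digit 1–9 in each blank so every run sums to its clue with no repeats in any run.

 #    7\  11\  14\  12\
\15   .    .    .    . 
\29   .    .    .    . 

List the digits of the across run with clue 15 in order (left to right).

2 4 6 3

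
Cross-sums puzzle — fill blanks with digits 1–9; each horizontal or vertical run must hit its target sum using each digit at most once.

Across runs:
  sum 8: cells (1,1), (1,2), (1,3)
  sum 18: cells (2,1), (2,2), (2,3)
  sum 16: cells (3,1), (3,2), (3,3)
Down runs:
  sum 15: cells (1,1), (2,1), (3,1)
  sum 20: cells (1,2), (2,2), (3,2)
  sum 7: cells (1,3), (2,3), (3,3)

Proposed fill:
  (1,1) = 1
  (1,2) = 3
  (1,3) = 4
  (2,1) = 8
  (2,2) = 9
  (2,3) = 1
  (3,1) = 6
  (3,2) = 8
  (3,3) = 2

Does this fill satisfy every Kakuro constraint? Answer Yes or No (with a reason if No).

Yes

Across: 1+3+4=8; 8+9+1=18; 6+8+2=16. Down: 1+8+6=15; 3+9+8=20; 4+1+2=7. No digit repeats within any run.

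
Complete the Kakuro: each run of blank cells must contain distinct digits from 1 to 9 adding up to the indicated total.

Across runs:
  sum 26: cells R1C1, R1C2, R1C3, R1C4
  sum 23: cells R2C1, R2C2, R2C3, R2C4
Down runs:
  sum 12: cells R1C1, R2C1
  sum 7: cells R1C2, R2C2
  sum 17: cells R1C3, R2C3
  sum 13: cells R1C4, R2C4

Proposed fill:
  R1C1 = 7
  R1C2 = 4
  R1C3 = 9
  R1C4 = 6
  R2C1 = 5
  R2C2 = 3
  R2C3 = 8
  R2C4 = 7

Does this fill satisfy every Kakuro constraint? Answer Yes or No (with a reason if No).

Yes

Across: 7+4+9+6=26; 5+3+8+7=23. Down: 7+5=12; 4+3=7; 9+8=17; 6+7=13. No digit repeats within any run.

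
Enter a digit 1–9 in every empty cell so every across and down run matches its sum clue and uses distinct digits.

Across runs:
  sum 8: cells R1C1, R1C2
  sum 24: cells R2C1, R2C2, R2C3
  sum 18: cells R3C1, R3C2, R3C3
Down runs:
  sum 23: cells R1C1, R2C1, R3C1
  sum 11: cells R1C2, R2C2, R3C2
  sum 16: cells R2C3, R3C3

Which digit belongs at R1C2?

2

24 in 3 cells must be {7,8,9}; 23 in 3 cells must be {6,8,9}; 16 in 2 cells must be {7,9}.
Only 6 fits R1C1 under both its across sum 8 and down sum 23.
R1C2 = 8 − 6 = 2 completes the 8 across.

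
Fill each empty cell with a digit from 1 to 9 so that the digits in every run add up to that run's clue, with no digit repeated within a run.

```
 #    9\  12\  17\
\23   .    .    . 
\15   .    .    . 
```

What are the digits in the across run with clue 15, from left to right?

3, 4, 8

23 in 3 cells must be {6,8,9}; 17 in 2 cells must be {8,9}.
Nothing is forced directly, so branch on R1C1, whose candidates are 6 or 8. If R1C1 = 8: that forces R1C2 = 9, after which R1C3 would have to be in {6} for the 23 across but in {8,9} for the 17 down — contradiction. So R1C1 = 6.
R2C1 = 9 − 6 = 3 completes the 9 down.
Given what's placed, R2C3 must be 8 to fit the 15 across and 17 down.
R1C3 = 17 − 8 = 9 completes the 17 down.
R2C2 = 15 − 11 = 4 completes the 15 across.
R1C2 = 23 − 15 = 8 completes the 23 across.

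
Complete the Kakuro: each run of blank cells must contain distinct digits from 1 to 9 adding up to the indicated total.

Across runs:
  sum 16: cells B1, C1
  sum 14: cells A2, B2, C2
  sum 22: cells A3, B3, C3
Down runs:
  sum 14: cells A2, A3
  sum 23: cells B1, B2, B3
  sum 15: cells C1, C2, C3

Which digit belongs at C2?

3

16 in 2 cells must be {7,9}; 23 in 3 cells must be {6,8,9}.
Only 9 fits B1 under both its across sum 16 and down sum 23.
C1 = 16 − 9 = 7 completes the 16 across.
Nothing is forced directly, so branch on B2, whose candidates are 6 or 8. If B2 = 8: that forces A2 = 5, after which C2 would have to be in {1} for the 14 across but in {2,3,5,6} for the 15 down — contradiction. So B2 = 6.
A2 = 5: the only remaining digit allowed by both the 14 across and the 14 down.
C2 = 14 − 11 = 3 completes the 14 across.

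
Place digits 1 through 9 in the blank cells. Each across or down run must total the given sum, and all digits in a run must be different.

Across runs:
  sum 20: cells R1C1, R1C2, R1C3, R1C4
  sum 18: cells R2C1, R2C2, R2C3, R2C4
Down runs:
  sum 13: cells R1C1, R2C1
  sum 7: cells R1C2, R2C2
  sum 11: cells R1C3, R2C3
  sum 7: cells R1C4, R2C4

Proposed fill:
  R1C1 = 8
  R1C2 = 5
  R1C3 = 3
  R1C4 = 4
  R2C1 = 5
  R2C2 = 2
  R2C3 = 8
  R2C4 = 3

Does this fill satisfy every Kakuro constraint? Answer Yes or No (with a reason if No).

Across: 8+5+3+4=20; 5+2+8+3=18. Down: 8+5=13; 5+2=7; 3+8=11; 4+3=7. No digit repeats within any run.

Yes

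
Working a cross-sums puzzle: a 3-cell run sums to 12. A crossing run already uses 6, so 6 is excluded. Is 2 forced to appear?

Counterexample: {1,3,8} sums to 12 under that restriction without using 2.

No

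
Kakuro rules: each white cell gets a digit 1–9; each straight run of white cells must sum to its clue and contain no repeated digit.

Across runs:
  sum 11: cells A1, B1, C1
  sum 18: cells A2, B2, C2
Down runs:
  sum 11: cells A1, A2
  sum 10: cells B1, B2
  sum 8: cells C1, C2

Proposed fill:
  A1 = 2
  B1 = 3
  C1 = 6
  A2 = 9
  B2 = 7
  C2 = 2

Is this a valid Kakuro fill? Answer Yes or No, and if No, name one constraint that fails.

Yes

Across: 2+3+6=11; 9+7+2=18. Down: 2+9=11; 3+7=10; 6+2=8. No digit repeats within any run.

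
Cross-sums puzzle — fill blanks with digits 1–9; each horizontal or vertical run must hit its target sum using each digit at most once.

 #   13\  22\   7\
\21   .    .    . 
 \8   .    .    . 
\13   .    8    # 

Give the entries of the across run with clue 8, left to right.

1 5 2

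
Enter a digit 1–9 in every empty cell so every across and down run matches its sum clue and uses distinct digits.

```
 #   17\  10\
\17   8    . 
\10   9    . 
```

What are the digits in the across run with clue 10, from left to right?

17 in 2 cells must be {8,9}.
R1C2 = 17 − 8 = 9 completes the 17 across.
R2C2 = 10 − 9 = 1 completes the 10 across.

9 1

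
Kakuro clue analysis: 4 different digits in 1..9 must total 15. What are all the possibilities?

4 distinct digits from 1–9 sum between 10 and 30.

{1,2,3,9}; {1,2,4,8}; {1,2,5,7}; {1,3,4,7}; {1,3,5,6}; {2,3,4,6}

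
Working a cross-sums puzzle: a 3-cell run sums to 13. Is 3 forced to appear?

Counterexample: {1,4,8} sums to 13 without using 3.

No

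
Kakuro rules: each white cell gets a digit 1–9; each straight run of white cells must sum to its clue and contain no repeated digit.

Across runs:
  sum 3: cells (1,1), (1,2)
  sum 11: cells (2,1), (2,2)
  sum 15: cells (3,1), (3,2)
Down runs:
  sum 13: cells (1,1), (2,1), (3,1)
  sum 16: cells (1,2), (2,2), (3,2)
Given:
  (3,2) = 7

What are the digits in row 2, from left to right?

3 in 2 cells must be {1,2}.
(1,2) = 1: the only remaining digit allowed by both the 3 across and the 16 down.
(2,2) = 16 − 8 = 8 completes the 16 down.
(3,1) = 15 − 7 = 8 completes the 15 across.
(1,1) = 3 − 1 = 2 completes the 3 across.
(2,1) = 11 − 8 = 3 completes the 11 across.

3 8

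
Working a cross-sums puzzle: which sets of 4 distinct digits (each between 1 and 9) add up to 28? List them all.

{4,7,8,9}; {5,6,8,9}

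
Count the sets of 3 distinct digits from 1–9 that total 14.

8

3 distinct digits from 1–9 sum between 6 and 24.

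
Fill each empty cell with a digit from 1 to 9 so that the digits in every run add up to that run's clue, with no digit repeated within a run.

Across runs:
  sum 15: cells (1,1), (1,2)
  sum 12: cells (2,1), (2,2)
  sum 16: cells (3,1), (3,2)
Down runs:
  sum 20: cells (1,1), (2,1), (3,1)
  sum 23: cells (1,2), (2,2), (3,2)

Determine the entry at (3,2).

9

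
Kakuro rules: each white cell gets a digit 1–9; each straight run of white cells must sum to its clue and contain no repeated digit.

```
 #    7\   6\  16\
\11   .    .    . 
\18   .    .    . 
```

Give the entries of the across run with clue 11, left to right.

3 1 7

16 in 2 cells must be {7,9}.
The 11 across and the 16 down share only 7, so R1C3 = 7.
R2C3 = 16 − 7 = 9 completes the 16 down.
Given what's placed, R1C2 must be 1 to fit the 11 across and 6 down.
R2C2 = 6 − 1 = 5 completes the 6 down.
R1C1 = 11 − 8 = 3 completes the 11 across.
R2C1 = 18 − 14 = 4 completes the 18 across.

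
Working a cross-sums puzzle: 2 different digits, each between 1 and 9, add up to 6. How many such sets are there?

2

2 distinct digits from 1–9 sum between 3 and 17.
Enumerating: {1,5}, {2,4}.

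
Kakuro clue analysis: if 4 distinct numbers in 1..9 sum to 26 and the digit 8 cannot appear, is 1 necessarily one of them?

No

The only way to make 26 from 4 distinct digits under that restriction is {4,6,7,9}, which does not contain 1.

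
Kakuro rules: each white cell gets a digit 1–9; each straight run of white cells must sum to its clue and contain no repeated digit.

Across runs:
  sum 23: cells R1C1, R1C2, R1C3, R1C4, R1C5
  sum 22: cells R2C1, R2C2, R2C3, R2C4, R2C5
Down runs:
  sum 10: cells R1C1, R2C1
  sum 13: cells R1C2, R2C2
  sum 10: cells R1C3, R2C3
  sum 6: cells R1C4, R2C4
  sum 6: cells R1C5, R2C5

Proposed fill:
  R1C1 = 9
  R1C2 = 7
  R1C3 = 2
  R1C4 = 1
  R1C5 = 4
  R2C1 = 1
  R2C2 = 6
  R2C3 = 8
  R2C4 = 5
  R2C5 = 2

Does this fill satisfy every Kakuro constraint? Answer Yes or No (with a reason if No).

Across: 9+7+2+1+4=23; 1+6+8+5+2=22. Down: 9+1=10; 7+6=13; 2+8=10; 1+5=6; 4+2=6. No digit repeats within any run.

Yes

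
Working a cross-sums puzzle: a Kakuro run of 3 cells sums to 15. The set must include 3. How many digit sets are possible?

3 distinct digits from 1–9 sum between 6 and 24.
Keeping only sets containing 3.
Enumerating: {3,4,8}, {3,5,7}.

2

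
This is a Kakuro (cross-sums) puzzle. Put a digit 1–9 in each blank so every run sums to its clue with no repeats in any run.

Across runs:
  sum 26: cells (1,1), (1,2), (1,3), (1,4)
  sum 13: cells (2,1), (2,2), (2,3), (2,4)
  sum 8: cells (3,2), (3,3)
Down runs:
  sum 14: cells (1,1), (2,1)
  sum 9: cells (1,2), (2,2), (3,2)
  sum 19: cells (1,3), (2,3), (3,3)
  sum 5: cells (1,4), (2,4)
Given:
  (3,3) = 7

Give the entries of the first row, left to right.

9, 5, 8, 4

(3,2) = 8 − 7 = 1 completes the 8 across.
Nothing is forced directly, so branch on (2,3), whose candidates are 3 or 4. If (2,3) = 3: that forces (1,3) = 9, (2,1) = 5, after which (2,2) would have to be in {1,4} for the 13 across but in {2,3,5,6} for the 9 down — contradiction. So (2,3) = 4.
(1,3) = 19 − 11 = 8 completes the 19 down.
Nothing is forced directly, so branch on (2,1), whose candidates are 5 or 6. If (2,1) = 6: then (1,1) would have to be in {2,3,4,5,6,7,9} for the 26 across but in {8} for the 14 down — contradiction. So (2,1) = 5.
(1,1) = 14 − 5 = 9 completes the 14 down.
Given what's placed, (2,2) must be 3 to fit the 13 across and 9 down.
(2,4) = 13 − 12 = 1 completes the 13 across.
(1,2) = 9 − 4 = 5 completes the 9 down.
(1,4) = 26 − 22 = 4 completes the 26 across.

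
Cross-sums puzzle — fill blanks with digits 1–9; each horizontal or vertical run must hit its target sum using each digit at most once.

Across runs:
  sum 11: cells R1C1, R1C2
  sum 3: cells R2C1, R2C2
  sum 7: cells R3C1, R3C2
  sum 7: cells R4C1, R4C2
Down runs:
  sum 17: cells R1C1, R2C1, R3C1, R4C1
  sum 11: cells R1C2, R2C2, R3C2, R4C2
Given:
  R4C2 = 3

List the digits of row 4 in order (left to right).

3 in 2 cells must be {1,2}; 11 in 4 cells must be {1,2,3,5}.
R4C1 = 7 − 3 = 4 completes the 7 across.
No cell is forced outright now. R1C2 can only be 2 or 5 (the digits allowed by both its 11 across and its 11 down). If R1C2 = 2: that forces R1C1 = 9, R2C1 = 1, after which R2C2 would have to be in {2} for the 3 across but in {1,5} for the 11 down — contradiction. So R1C2 = 5.
R1C1 = 11 − 5 = 6 completes the 11 across.
Given what's placed, R2C1 must be 2 to fit the 3 across and 17 down.
R2C2 = 3 − 2 = 1 completes the 3 across.
R3C1 = 17 − 12 = 5 completes the 17 down.
R3C2 = 7 − 5 = 2 completes the 7 across.

4 3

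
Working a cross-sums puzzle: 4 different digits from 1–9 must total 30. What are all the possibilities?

4 distinct digits from 1–9 sum between 10 and 30.
Only one set works: {6,7,8,9}.

{6,7,8,9}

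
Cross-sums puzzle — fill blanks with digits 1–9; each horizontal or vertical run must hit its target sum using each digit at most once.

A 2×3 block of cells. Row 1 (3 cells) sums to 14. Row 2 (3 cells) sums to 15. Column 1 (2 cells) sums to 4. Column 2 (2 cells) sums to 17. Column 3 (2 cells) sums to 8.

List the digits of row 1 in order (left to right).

4 in 2 cells must be {1,3}; 17 in 2 cells must be {8,9}.
Nothing is forced directly, so branch on (1,1), whose candidates are 1 or 3. If (1,1) = 1: that forces (2,1) = 3, (2,2) = 8, after which (2,3) would have to be in {4} for the 15 across but in {1,2,3,5,6,7} for the 8 down — contradiction. So (1,1) = 3.
Given what's placed, (1,2) must be 9 to fit the 14 across and 17 down.
(1,3) = 14 − 12 = 2 completes the 14 across.
(2,1) = 4 − 3 = 1 completes the 4 down.
(2,2) = 17 − 9 = 8 completes the 17 down.
(2,3) = 15 − 9 = 6 completes the 15 across.

3 9 2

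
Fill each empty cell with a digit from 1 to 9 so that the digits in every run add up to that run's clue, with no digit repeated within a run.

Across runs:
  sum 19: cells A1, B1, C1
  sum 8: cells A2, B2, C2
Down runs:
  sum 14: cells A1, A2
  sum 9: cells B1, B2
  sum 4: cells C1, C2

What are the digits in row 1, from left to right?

9 7 3

4 in 2 cells must be {1,3}.
The 19 across and the 4 down share only 3, so C1 = 3.
The 8 across and the 14 down share only 5, so A2 = 5.
C2 = 4 − 3 = 1 completes the 4 down.
A1 = 14 − 5 = 9 completes the 14 down.
B1 = 19 − 12 = 7 completes the 19 across.
B2 = 8 − 6 = 2 completes the 8 across.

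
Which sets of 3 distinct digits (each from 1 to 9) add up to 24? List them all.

{7,8,9}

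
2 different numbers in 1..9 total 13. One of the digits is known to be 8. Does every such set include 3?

No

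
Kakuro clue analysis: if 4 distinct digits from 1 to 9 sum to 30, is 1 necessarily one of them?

The only way to make 30 from 4 distinct digits is {6,7,8,9}, which does not contain 1.

No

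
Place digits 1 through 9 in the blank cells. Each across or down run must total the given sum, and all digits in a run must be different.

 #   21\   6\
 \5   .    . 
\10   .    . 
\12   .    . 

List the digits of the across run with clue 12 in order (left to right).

6 in 3 cells must be {1,2,3}.
The 5 across and the 21 down share only 4, so R1C1 = 4.
R1C2 = 5 − 4 = 1 completes the 5 across.
Given what's placed, R3C2 must be 3 to fit the 12 across and 6 down.
R2C2 = 6 − 4 = 2 completes the 6 down.
R3C1 = 12 − 3 = 9 completes the 12 across.
R2C1 = 10 − 2 = 8 completes the 10 across.

9 3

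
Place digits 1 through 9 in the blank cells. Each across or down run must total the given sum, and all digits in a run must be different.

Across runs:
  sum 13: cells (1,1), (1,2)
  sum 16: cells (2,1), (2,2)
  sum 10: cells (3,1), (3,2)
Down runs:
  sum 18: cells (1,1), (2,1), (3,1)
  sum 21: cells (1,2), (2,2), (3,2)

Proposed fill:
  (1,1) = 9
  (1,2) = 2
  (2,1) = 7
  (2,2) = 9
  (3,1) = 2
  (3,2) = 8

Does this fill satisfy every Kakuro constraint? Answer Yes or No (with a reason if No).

No — the down run (1,2)–(3,2) sums to 19, not 21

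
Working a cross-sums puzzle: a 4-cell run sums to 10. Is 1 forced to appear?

Yes

The only way to make 10 from 4 distinct digits is {1,2,3,4}, which contains 1.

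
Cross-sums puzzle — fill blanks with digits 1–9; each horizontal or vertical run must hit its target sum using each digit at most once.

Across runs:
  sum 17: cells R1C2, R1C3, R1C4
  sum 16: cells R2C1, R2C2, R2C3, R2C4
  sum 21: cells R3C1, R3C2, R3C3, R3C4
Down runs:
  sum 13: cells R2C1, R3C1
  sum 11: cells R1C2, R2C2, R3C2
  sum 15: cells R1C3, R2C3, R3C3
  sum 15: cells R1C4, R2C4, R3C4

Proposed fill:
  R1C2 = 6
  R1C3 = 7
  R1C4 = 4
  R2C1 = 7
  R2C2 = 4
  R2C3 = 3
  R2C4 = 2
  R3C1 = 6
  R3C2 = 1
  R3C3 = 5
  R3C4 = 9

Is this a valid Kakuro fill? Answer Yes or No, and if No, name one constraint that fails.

Yes

Across: 6+7+4=17; 7+4+3+2=16; 6+1+5+9=21. Down: 7+6=13; 6+4+1=11; 7+3+5=15; 4+2+9=15. No digit repeats within any run.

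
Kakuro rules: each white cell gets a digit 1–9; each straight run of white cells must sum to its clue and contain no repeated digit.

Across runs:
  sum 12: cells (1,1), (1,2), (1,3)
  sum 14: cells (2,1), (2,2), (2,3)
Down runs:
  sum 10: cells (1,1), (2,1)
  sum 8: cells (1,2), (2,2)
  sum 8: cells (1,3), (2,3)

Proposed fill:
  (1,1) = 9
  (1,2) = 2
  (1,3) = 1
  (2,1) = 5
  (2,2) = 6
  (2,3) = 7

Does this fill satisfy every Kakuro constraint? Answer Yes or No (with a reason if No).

No — the across run (2,1)–(2,3) sums to 18, not 14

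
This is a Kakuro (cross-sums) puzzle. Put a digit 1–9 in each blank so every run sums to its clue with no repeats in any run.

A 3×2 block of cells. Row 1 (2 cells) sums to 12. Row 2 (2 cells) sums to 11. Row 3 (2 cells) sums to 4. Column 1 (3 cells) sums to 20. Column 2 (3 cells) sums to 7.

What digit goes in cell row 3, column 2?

4 in 2 cells must be {1,3}; 7 in 3 cells must be {1,2,4}.
The 12 across and the 7 down share only 4, so (1,2) = 4.
Given what's placed, (2,2) must be 2 to fit the 11 across and 7 down.
(3,1) = 3: only digit in both the 4-across and 20-down candidate sets.
(3,2) = 4 − 3 = 1 completes the 4 across.
(1,1) = 12 − 4 = 8 completes the 12 across.
(2,1) = 11 − 2 = 9 completes the 11 across.

1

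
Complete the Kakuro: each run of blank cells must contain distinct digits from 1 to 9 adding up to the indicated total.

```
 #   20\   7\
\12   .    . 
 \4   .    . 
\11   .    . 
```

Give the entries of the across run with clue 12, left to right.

8, 4

4 in 2 cells must be {1,3}; 7 in 3 cells must be {1,2,4}.
The 12 across and the 7 down share only 4, so R1C2 = 4.
The 4 across and the 20 down share only 3, so R2C1 = 3.
R2C2 = 4 − 3 = 1 completes the 4 across.
R3C2 = 7 − 5 = 2 completes the 7 down.
R1C1 = 12 − 4 = 8 completes the 12 across.
R3C1 = 11 − 2 = 9 completes the 11 across.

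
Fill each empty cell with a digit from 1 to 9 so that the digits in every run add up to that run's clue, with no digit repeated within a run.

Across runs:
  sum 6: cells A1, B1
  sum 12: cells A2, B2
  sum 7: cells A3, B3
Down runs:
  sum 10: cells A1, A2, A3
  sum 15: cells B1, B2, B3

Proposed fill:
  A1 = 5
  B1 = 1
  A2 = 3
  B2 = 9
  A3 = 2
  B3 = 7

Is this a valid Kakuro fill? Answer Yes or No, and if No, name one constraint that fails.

No — the across run A3–B3 sums to 9, not 7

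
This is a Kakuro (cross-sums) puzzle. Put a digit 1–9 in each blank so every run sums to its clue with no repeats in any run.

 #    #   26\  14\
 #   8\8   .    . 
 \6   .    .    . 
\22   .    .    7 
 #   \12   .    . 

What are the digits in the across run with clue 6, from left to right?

2, 3, 1

6 in 3 cells must be {1,2,3}.
Given what's placed, R3C1 must be 6 to fit the 22 across and 8 down.
R3C2 = 22 − 13 = 9 completes the 22 across.
Given what's placed, R4C3 must be 4 to fit the 12 across and 14 down.
R2C1 = 8 − 6 = 2 completes the 8 down.
Given what's placed, R2C2 must be 3 to fit the 6 across and 26 down.
R2C3 = 6 − 5 = 1 completes the 6 across.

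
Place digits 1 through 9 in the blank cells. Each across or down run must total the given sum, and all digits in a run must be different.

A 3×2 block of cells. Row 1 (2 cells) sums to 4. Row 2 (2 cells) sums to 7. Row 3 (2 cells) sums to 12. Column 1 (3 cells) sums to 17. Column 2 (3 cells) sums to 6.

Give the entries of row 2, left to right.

4 in 2 cells must be {1,3}; 6 in 3 cells must be {1,2,3}.
The 12 across and the 6 down share only 3, so (3,2) = 3.
Given what's placed, (1,2) must be 1 to fit the 4 across and 6 down.
(2,2) = 6 − 4 = 2 completes the 6 down.
(3,1) = 12 − 3 = 9 completes the 12 across.
(1,1) = 4 − 1 = 3 completes the 4 across.
(2,1) = 7 − 2 = 5 completes the 7 across.

5 2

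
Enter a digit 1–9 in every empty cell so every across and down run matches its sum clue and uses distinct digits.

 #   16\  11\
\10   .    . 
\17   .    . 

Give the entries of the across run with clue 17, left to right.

9 8

17 in 2 cells must be {8,9}; 16 in 2 cells must be {7,9}.
The 17 across and the 16 down share only 9, so R2C1 = 9.
R2C2 = 17 − 9 = 8 completes the 17 across.
R1C1 = 16 − 9 = 7 completes the 16 down.
R1C2 = 10 − 7 = 3 completes the 10 across.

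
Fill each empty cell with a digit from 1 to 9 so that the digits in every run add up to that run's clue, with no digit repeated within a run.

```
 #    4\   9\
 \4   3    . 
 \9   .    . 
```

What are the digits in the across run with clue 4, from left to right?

4 in 2 cells must be {1,3}.
R1C2 = 4 − 3 = 1 completes the 4 across.
R2C1 = 4 − 3 = 1 completes the 4 down.
R2C2 = 9 − 1 = 8 completes the 9 across.

3 1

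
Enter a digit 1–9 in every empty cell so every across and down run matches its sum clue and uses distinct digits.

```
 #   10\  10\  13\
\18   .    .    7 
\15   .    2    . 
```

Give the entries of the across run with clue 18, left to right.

R1C2 = 10 − 2 = 8 completes the 10 down.
R2C3 = 13 − 7 = 6 completes the 13 down.
R1C1 = 18 − 15 = 3 completes the 18 across.
R2C1 = 15 − 8 = 7 completes the 15 across.

3, 8, 7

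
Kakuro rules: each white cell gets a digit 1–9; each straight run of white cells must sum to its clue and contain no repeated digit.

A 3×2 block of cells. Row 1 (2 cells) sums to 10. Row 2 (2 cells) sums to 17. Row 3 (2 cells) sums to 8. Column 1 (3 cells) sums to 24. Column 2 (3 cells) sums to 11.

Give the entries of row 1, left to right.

8 2

17 in 2 cells must be {8,9}; 24 in 3 cells must be {7,8,9}.
The 17 across and the 11 down share only 8, so (2,2) = 8.
The 8 across and the 24 down share only 7, so (3,1) = 7.
(3,2) = 8 − 7 = 1 completes the 8 across.
(1,2) = 11 − 9 = 2 completes the 11 down.
(2,1) = 17 − 8 = 9 completes the 17 across.
(1,1) = 10 − 2 = 8 completes the 10 across.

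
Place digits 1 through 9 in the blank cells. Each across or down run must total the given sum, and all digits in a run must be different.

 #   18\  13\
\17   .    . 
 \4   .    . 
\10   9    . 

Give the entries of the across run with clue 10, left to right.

17 in 2 cells must be {8,9}; 4 in 2 cells must be {1,3}.
R1C1 = 8: the only remaining digit allowed by both the 17 across and the 18 down.
R1C2 = 17 − 8 = 9 completes the 17 across.
R2C1 = 18 − 17 = 1 completes the 18 down.
R2C2 = 4 − 1 = 3 completes the 4 across.
R3C2 = 10 − 9 = 1 completes the 10 across.

9 1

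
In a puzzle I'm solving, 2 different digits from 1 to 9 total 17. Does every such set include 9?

The only way to make 17 from 2 distinct digits is {8,9}, which contains 9.

Yes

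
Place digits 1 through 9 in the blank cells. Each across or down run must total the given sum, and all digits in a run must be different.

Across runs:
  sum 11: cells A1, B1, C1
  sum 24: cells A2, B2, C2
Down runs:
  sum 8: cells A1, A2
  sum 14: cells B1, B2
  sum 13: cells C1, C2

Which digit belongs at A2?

24 in 3 cells must be {7,8,9}.
The 24 across and the 8 down share only 7, so A2 = 7.
A1 = 8 − 7 = 1 completes the 8 down.
Nothing is forced directly, so branch on B1, whose candidates are 6 or 8. If B1 = 8: then C1 would have to be in {2} for the 11 across but in {4,5,6,7,8,9} for the 13 down — contradiction. So B1 = 6.
C1 = 11 − 7 = 4 completes the 11 across.
B2 = 14 − 6 = 8 completes the 14 down.
C2 = 24 − 15 = 9 completes the 24 across.

7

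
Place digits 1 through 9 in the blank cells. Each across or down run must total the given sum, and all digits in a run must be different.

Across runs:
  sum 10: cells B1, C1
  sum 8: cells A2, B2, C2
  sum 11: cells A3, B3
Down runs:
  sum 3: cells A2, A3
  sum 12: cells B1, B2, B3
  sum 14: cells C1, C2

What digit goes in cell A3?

3 in 2 cells must be {1,2}.
The 8 across and the 14 down share only 5, so C2 = 5.
Intersecting the 11 across with the 3 down forces A3 = 2.
B3 = 11 − 2 = 9 completes the 11 across.
C1 = 14 − 5 = 9 completes the 14 down.
A2 = 3 − 2 = 1 completes the 3 down.
B2 = 8 − 6 = 2 completes the 8 across.
B1 = 10 − 9 = 1 completes the 10 across.

2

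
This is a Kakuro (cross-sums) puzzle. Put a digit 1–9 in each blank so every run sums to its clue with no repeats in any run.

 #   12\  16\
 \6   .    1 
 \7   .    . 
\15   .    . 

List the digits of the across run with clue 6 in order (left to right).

5 1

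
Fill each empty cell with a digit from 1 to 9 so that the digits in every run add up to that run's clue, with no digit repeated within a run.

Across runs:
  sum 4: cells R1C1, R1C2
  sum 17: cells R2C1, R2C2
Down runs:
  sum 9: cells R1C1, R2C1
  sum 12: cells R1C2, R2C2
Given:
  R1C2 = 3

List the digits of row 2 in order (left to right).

4 in 2 cells must be {1,3}; 17 in 2 cells must be {8,9}.
R1C1 = 4 − 3 = 1 completes the 4 across.
R2C1 = 9 − 1 = 8 completes the 9 down.
R2C2 = 17 − 8 = 9 completes the 17 across.

8 9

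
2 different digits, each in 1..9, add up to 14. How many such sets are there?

2

2 distinct digits from 1–9 sum between 3 and 17.
Enumerating: {5,9}, {6,8}.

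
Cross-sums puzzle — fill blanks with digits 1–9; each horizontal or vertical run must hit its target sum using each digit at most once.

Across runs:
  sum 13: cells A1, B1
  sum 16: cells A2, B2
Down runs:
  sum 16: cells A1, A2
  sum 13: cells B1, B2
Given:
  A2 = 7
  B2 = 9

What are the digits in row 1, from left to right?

9, 4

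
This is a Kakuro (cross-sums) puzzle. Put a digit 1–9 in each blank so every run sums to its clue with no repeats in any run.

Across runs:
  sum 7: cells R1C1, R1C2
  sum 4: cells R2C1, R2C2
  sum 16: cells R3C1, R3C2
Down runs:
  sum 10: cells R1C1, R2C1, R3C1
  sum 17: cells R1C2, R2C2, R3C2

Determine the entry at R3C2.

9

4 in 2 cells must be {1,3}; 16 in 2 cells must be {7,9}.
The 16 across and the 10 down share only 7, so R3C1 = 7.
R3C2 = 16 − 7 = 9 completes the 16 across.
Given what's placed, R2C1 must be 1 to fit the 4 across and 10 down.
R2C2 = 4 − 1 = 3 completes the 4 across.
R1C1 = 10 − 8 = 2 completes the 10 down.
R1C2 = 7 − 2 = 5 completes the 7 across.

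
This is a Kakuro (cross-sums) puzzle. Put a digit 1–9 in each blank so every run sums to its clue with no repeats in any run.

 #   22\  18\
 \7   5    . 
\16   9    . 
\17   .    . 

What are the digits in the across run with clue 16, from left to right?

16 in 2 cells must be {7,9}; 17 in 2 cells must be {8,9}.
R1C2 = 7 − 5 = 2 completes the 7 across.
R2C2 = 16 − 9 = 7 completes the 16 across.
R3C1 = 22 − 14 = 8 completes the 22 down.
R3C2 = 17 − 8 = 9 completes the 17 across.

9 7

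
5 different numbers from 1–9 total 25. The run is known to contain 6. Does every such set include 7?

No

Counterexample: {1,4,5,6,9} sums to 25 under that restriction without using 7.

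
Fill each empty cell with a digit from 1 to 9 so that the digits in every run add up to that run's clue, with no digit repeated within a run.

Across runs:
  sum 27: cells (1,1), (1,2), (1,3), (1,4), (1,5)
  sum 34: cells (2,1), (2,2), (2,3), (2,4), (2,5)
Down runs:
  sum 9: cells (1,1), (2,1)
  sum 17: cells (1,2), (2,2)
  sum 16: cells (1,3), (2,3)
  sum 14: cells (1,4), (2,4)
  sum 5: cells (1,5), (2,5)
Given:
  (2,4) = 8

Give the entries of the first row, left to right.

34 in 5 cells must be {4,6,7,8,9}; 17 in 2 cells must be {8,9}; 16 in 2 cells must be {7,9}.
(1,4) = 14 − 8 = 6 completes the 14 down.
Given what's placed, (2,2) must be 9 to fit the 34 across and 17 down.
(2,3) = 7: the only remaining digit allowed by both the 34 across and the 16 down.
Given what's placed, (2,5) must be 4 to fit the 34 across and 5 down.
(1,2) = 17 − 9 = 8 completes the 17 down.
(1,3) = 16 − 7 = 9 completes the 16 down.
(1,5) = 5 − 4 = 1 completes the 5 down.
(2,1) = 34 − 28 = 6 completes the 34 across.
(1,1) = 27 − 24 = 3 completes the 27 across.

3 8 9 6 1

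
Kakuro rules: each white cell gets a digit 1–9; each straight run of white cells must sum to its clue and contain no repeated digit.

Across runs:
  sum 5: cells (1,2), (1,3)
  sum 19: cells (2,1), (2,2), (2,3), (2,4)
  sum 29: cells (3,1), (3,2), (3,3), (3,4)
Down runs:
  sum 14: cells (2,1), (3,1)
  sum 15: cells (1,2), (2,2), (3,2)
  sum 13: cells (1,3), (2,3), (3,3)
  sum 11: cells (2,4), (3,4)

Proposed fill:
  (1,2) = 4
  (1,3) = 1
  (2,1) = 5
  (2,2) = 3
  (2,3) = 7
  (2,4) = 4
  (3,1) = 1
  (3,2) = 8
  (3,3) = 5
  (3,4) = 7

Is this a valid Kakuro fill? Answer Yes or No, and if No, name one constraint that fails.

No — the across run (3,1)–(3,4) sums to 21, not 29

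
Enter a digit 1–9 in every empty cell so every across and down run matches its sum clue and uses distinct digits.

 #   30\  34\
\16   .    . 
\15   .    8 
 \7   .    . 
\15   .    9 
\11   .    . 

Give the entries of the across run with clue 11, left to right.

5 6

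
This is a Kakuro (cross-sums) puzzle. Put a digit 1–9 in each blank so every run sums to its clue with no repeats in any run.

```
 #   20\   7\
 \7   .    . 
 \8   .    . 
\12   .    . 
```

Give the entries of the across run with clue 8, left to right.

7, 1

7 in 3 cells must be {1,2,4}.
The 12 across and the 7 down share only 4, so R3C2 = 4.
R3C1 = 12 − 4 = 8 completes the 12 across.
Nothing is forced directly, so branch on R1C1, whose candidates are 3 or 5. If R1C1 = 3: then R1C2 would have to be in {4} for the 7 across but in {1,2} for the 7 down — contradiction. So R1C1 = 5.
R1C2 = 7 − 5 = 2 completes the 7 across.
R2C1 = 20 − 13 = 7 completes the 20 down.
R2C2 = 8 − 7 = 1 completes the 8 across.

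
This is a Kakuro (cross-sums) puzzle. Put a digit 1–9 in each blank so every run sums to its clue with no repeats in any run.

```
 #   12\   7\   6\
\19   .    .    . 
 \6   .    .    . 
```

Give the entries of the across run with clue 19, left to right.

9 6 4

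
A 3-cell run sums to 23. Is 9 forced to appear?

The only way to make 23 from 3 distinct digits is {6,8,9}, which contains 9.

Yes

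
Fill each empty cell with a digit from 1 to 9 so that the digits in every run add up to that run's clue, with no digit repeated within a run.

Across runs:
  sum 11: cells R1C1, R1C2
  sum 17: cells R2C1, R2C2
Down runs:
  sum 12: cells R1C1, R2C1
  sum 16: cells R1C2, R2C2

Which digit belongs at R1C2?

17 in 2 cells must be {8,9}; 16 in 2 cells must be {7,9}.
The 17 across and the 16 down share only 9, so R2C2 = 9.
R1C2 = 16 − 9 = 7 completes the 16 down.
R2C1 = 17 − 9 = 8 completes the 17 across.
R1C1 = 11 − 7 = 4 completes the 11 across.

7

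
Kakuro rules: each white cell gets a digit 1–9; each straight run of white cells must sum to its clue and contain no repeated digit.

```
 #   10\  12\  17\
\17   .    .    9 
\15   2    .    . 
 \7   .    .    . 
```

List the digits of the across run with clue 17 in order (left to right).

7 1 9

7 in 3 cells must be {1,2,4}.
Given what's placed, R3C1 must be 1 to fit the 7 across and 10 down.
R3C3 = 2: the only remaining digit allowed by both the 7 across and the 17 down.
R1C1 = 10 − 3 = 7 completes the 10 down.
R1C2 = 17 − 16 = 1 completes the 17 across.
R2C3 = 17 − 11 = 6 completes the 17 down.
R3C2 = 7 − 3 = 4 completes the 7 across.
R2C2 = 15 − 8 = 7 completes the 15 across.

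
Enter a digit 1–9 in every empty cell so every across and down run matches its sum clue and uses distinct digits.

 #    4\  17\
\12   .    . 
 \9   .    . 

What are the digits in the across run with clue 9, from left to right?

1 8

4 in 2 cells must be {1,3}; 17 in 2 cells must be {8,9}.
The 12 across and the 4 down share only 3, so R1C1 = 3.
R1C2 = 12 − 3 = 9 completes the 12 across.
R2C1 = 4 − 3 = 1 completes the 4 down.
R2C2 = 9 − 1 = 8 completes the 9 across.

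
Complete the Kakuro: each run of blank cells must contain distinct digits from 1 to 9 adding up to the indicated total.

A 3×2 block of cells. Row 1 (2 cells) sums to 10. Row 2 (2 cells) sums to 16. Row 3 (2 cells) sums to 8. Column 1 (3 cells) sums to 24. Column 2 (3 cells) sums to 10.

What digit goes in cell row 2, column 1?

16 in 2 cells must be {7,9}; 24 in 3 cells must be {7,8,9}.
The 16 across and the 10 down share only 7, so (2,2) = 7.
The 8 across and the 24 down share only 7, so (3,1) = 7.
(3,2) = 8 − 7 = 1 completes the 8 across.
(1,2) = 10 − 8 = 2 completes the 10 down.
(2,1) = 16 − 7 = 9 completes the 16 across.
(1,1) = 10 − 2 = 8 completes the 10 across.

9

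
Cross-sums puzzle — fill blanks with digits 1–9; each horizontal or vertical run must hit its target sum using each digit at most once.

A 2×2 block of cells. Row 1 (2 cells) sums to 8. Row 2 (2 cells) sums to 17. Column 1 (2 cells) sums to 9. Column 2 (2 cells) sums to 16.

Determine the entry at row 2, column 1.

8

17 in 2 cells must be {8,9}; 16 in 2 cells must be {7,9}.
The 8 across and the 16 down share only 7, so (1,2) = 7.
The 17 across and the 9 down share only 8, so (2,1) = 8.
(2,2) = 17 − 8 = 9 completes the 17 across.
(1,1) = 8 − 7 = 1 completes the 8 across.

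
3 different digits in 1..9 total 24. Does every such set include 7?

The only way to make 24 from 3 distinct digits is {7,8,9}, which contains 7.

Yes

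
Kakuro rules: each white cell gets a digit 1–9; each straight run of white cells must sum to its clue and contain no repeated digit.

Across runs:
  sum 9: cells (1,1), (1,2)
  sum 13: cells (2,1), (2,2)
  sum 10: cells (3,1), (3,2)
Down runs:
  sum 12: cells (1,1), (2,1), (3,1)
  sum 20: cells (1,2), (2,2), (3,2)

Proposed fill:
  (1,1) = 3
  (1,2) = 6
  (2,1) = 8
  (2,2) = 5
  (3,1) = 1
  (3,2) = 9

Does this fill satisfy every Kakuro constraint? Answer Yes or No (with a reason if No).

Yes

Across: 3+6=9; 8+5=13; 1+9=10. Down: 3+8+1=12; 6+5+9=20. No digit repeats within any run.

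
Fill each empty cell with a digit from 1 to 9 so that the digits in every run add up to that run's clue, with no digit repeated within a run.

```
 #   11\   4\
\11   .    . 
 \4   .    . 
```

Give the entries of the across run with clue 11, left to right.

8, 3

4 in 2 cells must be {1,3}.
The 11 across and the 4 down share only 3, so R1C2 = 3.
The 4 across and the 11 down share only 3, so R2C1 = 3.
R2C2 = 4 − 3 = 1 completes the 4 across.
R1C1 = 11 − 3 = 8 completes the 11 across.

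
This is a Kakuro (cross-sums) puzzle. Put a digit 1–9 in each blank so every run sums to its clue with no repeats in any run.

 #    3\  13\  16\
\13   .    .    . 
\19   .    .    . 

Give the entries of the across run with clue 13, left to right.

3 in 2 cells must be {1,2}; 16 in 2 cells must be {7,9}.
The 19 across and the 3 down share only 2, so R2C1 = 2.
Given what's placed, R2C3 must be 9 to fit the 19 across and 16 down.
R1C1 = 3 − 2 = 1 completes the 3 down.
R1C3 = 16 − 9 = 7 completes the 16 down.
R2C2 = 19 − 11 = 8 completes the 19 across.
R1C2 = 13 − 8 = 5 completes the 13 across.

1 5 7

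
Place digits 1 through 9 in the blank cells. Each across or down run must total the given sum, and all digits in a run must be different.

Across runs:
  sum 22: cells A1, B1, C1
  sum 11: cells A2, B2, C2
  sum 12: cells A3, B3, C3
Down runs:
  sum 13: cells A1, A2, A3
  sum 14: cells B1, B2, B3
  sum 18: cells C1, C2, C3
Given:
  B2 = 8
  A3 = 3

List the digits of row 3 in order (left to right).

3 1 8

Given what's placed, B1 must be 5 to fit the 22 across and 14 down.
B3 = 14 − 13 = 1 completes the 14 down.
C3 = 12 − 4 = 8 completes the 12 across.
Given what's placed, C1 must be 9 to fit the 22 across and 18 down.
C2 = 18 − 17 = 1 completes the 18 down.
A1 = 22 − 14 = 8 completes the 22 across.
A2 = 11 − 9 = 2 completes the 11 across.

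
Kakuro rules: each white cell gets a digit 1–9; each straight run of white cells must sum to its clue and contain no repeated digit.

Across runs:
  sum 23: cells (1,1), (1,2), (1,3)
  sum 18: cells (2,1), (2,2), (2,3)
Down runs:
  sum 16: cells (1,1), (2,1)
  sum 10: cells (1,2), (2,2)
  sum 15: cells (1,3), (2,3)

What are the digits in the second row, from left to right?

23 in 3 cells must be {6,8,9}; 16 in 2 cells must be {7,9}.
The 23 across and the 16 down share only 9, so (1,1) = 9.
(2,1) = 16 − 9 = 7 completes the 16 down.
Nothing is forced directly, so branch on (1,2), whose candidates are 6 or 8. If (1,2) = 6: that forces (1,3) = 8, after which (2,2) would have to be in {2,3,5,6,8,9} for the 18 across but in {4} for the 10 down — contradiction. So (1,2) = 8.
(1,3) = 23 − 17 = 6 completes the 23 across.
(2,2) = 10 − 8 = 2 completes the 10 down.
(2,3) = 18 − 9 = 9 completes the 18 across.

7 2 9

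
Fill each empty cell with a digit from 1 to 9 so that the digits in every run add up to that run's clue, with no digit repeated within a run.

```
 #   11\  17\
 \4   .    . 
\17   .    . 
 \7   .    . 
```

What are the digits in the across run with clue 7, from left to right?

2 5

4 in 2 cells must be {1,3}; 17 in 2 cells must be {8,9}.
The 17 across and the 11 down share only 8, so R2C1 = 8.
R2C2 = 17 − 8 = 9 completes the 17 across.
Given what's placed, R1C1 must be 1 to fit the 4 across and 11 down.
R1C2 = 4 − 1 = 3 completes the 4 across.
R3C1 = 11 − 9 = 2 completes the 11 down.
R3C2 = 7 − 2 = 5 completes the 7 across.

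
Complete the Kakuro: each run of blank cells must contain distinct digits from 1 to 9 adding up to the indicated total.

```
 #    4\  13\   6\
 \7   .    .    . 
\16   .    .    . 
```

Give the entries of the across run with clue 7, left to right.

1, 4, 2

7 in 3 cells must be {1,2,4}; 4 in 2 cells must be {1,3}.
The 7 across and the 4 down share only 1, so R1C1 = 1.
Given what's placed, R1C2 must be 4 to fit the 7 across and 13 down.
R1C3 = 7 − 5 = 2 completes the 7 across.
R2C1 = 4 − 1 = 3 completes the 4 down.
R2C2 = 13 − 4 = 9 completes the 13 down.
R2C3 = 16 − 12 = 4 completes the 16 across.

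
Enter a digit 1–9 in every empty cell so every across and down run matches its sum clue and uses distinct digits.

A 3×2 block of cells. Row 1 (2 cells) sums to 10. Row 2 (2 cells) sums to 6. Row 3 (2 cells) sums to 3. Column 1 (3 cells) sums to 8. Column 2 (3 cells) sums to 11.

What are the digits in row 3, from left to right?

1, 2

3 in 2 cells must be {1,2}.
Nothing is forced directly, so branch on (3,1), whose candidates are 1 or 2. If (3,1) = 2: that forces (1,1) = 1, after which (1,2) would have to be in {9} for the 10 across but in {1,2,3,4,5,6,7,8} for the 11 down — contradiction. So (3,1) = 1.
(3,2) = 3 − 1 = 2 completes the 3 across.
Nothing is forced directly, so branch on (1,1), whose candidates are 2 or 3 or 4. If (1,1) = 3: then (1,2) would have to be in {7} for the 10 across but in {1,3,4,5,6,8} for the 11 down — contradiction. If (1,1) = 4: that forces (1,2) = 6, after which (2,1) would have to be in {1,2,4,5} for the 6 across but in {3} for the 8 down — contradiction. So (1,1) = 2.
(1,2) = 10 − 2 = 8 completes the 10 across.
(2,1) = 8 − 3 = 5 completes the 8 down.
(2,2) = 6 − 5 = 1 completes the 6 across.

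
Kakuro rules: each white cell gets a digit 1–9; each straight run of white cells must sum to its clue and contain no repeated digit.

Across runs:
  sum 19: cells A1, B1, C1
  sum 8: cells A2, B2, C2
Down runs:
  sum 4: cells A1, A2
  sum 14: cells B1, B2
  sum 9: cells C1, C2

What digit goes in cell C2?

2

4 in 2 cells must be {1,3}.
The 19 across and the 4 down share only 3, so A1 = 3.
Given what's placed, B1 must be 9 to fit the 19 across and 14 down.
C1 = 19 − 12 = 7 completes the 19 across.
A2 = 4 − 3 = 1 completes the 4 down.
B2 = 14 − 9 = 5 completes the 14 down.
C2 = 8 − 6 = 2 completes the 8 across.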